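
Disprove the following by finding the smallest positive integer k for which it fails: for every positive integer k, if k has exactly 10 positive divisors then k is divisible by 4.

For k = 48, 80, 112 the conclusion holds.
k = 162: τ(162) = 10; 162 mod 4 = 2.
Thus k = 162 disproves the claim, and no smaller k works.

k = 162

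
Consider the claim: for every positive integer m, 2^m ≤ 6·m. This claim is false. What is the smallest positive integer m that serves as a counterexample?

m = 1: 2^m = 2 and 6·m = 6, so 2 ≤ 6.
m = 2: 2^m = 4 and 6·m = 12, so 4 ≤ 12.
m = 3: 2^m = 8 and 6·m = 18, so 8 ≤ 18.
m = 4: 2^m = 16 and 6·m = 24, so 16 ≤ 24.
m = 5: 2^m = 32 and 6·m = 30, so 32 > 30.
Thus m = 5 disproves the claim, and no smaller m works.

m = 5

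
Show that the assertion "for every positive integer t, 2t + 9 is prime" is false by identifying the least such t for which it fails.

For t = 1, 2 the conclusion holds.
t = 3: 2t + 9 = 15 = 3 × 5, composite.

t = 3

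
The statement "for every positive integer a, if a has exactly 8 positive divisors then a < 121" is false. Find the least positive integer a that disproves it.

The first 15 eligible values, up to a = 114, all satisfy the conclusion.
a = 128: τ(128) = 8; 128 ≥ 121.

a = 128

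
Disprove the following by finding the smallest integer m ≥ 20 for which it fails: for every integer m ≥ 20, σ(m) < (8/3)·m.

m = 60

For m = 20, 21, 22, 23, …, 57, 58, 59 the conclusion holds.
m = 60: σ(60) = 168; 168 ≥ 160.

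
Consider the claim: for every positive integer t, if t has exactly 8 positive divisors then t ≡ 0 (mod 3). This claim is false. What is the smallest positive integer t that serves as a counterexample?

t = 40

Check each positive integer t in order until t has exactly 8 positive divisors but the claim fails.
t = 24: τ(24) = 8; 24 ≡ 0 (mod 3).
t = 30: τ(30) = 8; 30 ≡ 0 (mod 3).
t = 40: τ(40) = 8; 40 ≡ 1 (mod 3).
So t = 40 is the smallest counterexample.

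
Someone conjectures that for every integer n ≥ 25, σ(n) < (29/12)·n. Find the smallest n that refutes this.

Check each integer n ≥ 25 in order until the claim fails.
For n = 25, 26, 27, 28, …, 33, 34, 35 the conclusion holds.
n = 36: σ(36) = 91; 91 ≥ 87.

n = 36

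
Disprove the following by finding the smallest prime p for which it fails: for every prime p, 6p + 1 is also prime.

p = 19

We need the least prime p for which 6p + 1 is not prime.
p = 2: 6p + 1 = 13, prime.
p = 3: 6p + 1 = 19, prime.
p = 5: 6p + 1 = 31, prime.
p = 7: 6p + 1 = 43, prime.
p = 11: 6p + 1 = 67, prime.
p = 13: 6p + 1 = 79, prime.
p = 17: 6p + 1 = 103, prime.
p = 19: 6p + 1 = 115 = 5 × 23, not prime.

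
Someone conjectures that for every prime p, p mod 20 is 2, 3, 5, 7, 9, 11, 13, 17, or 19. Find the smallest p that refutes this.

p = 41

For p = 2, 3, 5, 7, …, 29, 31, 37 the conclusion holds.
p = 41: 41 mod 20 = 1 — not in {2, 3, 5, 7, 9, 11, 13, 17, 19}.
Thus p = 41 disproves the claim, and no smaller p works.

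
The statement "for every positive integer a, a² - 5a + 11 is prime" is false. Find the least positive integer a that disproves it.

Check each positive integer a in order until a² - 5a + 11 is not prime.
The first 6 eligible values, up to a = 6, all satisfy the conclusion.
a = 7: a² - 5a + 11 = 25 = 5 × 5, composite.
Thus a = 7 disproves the claim, and no smaller a works.

a = 7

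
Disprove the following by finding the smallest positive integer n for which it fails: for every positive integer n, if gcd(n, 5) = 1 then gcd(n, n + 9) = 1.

For n = 1, 2 the conclusion holds.
n = 3: gcd(3, 12) = 3.
Hence n = 3 is a counterexample.

n = 3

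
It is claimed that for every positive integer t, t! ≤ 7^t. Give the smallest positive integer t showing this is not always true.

The first 16 eligible values, up to t = 16, all satisfy the conclusion.
t = 17: t! = 355687428096000 and 7^t = 232630513987207, so 355687428096000 > 232630513987207.
Thus t = 17 disproves the claim, and no smaller t works.

t = 17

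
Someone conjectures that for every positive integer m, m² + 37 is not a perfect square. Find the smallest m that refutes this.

m = 18

A counterexample is any positive integer m such that m² + 37 is a perfect square; we check each in order.
For m = 1, 2, 3, 4, …, 15, 16, 17 the conclusion holds.
m = 18: 18² + 37 = 361 = 19², a perfect square.
So m = 18 is the smallest counterexample.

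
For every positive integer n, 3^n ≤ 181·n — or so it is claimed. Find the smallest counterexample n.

A counterexample is any positive integer n such that 3^n > 181·n; we check each in order.
For n = 1, 2, 3, 4, 5, 6 the conclusion holds.
n = 7: 3^n = 2187 and 181·n = 1267, so 2187 > 1267.
So n = 7 is the smallest counterexample.

n = 7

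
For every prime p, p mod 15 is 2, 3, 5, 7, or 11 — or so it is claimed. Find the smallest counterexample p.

p = 13

The first 5 eligible values, up to p = 11, all satisfy the conclusion.
p = 13: 13 mod 15 = 13 — not in {2, 3, 5, 7, 11}.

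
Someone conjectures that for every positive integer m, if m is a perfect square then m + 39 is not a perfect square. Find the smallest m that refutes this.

m = 25

m = 1: 1 + 39 = 40, not a perfect square.
m = 4: 4 + 39 = 43, not a perfect square.
m = 9: 9 + 39 = 48, not a perfect square.
m = 16: 16 + 39 = 55, not a perfect square.
m = 25: 25 = 5² and 25 + 39 = 64 = 8².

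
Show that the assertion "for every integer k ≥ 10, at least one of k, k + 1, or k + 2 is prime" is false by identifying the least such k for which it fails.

Check each integer k ≥ 10 in order until k, k + 1, k + 2 are all composite.
The first 4 eligible values, up to k = 13, all satisfy the conclusion.
k = 14: 14 = 2 × 7; 15 = 3 × 5; 16 = 2 × 8 — all composite.
So k = 14 is the smallest counterexample.

k = 14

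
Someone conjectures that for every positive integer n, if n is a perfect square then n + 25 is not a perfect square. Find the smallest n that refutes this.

For n = 1, 4, 9, 16, …, 81, 100, 121 the conclusion holds.
n = 144: 144 = 12² and 144 + 25 = 169 = 13².
So n = 144 is the smallest counterexample.

n = 144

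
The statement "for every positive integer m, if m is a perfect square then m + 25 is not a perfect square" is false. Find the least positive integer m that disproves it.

A counterexample is any positive integer m such that m is a perfect square but m + 25 is a perfect square; we check each in order.
For m = 1, 4, 9, 16, …, 81, 100, 121 the conclusion holds.
m = 144: 144 = 12² and 144 + 25 = 169 = 13².
Hence m = 144 is a counterexample.

m = 144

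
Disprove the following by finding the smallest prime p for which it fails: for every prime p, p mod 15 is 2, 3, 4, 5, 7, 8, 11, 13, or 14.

A counterexample is any prime p such that the claim fails; we check each in order.
For p = 2, 3, 5, 7, 11, 13, 17, 19, 23, 29 the conclusion holds.
p = 31: 31 mod 15 = 1 — not in {2, 3, 4, 5, 7, 8, 11, 13, 14}.
Hence p = 31 is a counterexample.

p = 31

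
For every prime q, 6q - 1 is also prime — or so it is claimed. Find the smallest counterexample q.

q = 11

A counterexample is any prime q such that 6q - 1 is not prime; we check each in order.
q = 2: 6q - 1 = 11, prime.
q = 3: 6q - 1 = 17, prime.
q = 5: 6q - 1 = 29, prime.
q = 7: 6q - 1 = 41, prime.
q = 11: 6q - 1 = 65 = 5 × 13, not prime.
So q = 11 is the smallest counterexample.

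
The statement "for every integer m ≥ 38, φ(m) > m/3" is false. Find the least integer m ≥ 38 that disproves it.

We need the least integer m ≥ 38 for which the claim fails.
m = 38: φ(38) = 18 and 38/3 = 38/3, so φ(38) > 38/3.
m = 39: φ(39) = 24 and 39/3 = 13, so φ(39) > 39/3.
m = 40: φ(40) = 16 and 40/3 = 40/3, so φ(40) > 40/3.
m = 41: φ(41) = 40 and 41/3 = 41/3, so φ(41) > 41/3.
m = 42: φ(42) = 12 and 42/3 = 14, so φ(42) ≤ 42/3.

m = 42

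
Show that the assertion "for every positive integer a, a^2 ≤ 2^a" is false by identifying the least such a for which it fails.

a = 3

We need the least positive integer a for which a^2 > 2^a.
For a = 1, 2 the conclusion holds.
a = 3: a^2 = 9 and 2^a = 8, so 9 > 8.
Thus a = 3 disproves the claim, and no smaller a works.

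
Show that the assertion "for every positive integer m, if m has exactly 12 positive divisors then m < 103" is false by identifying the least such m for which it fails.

m = 108

We need the least positive integer m for which m has exactly 12 positive divisors but the claim fails.
m = 60: τ(60) = 12; 60 < 103.
m = 72: τ(72) = 12; 72 < 103.
m = 84: τ(84) = 12; 84 < 103.
m = 90: τ(90) = 12; 90 < 103.
m = 96: τ(96) = 12; 96 < 103.
m = 108: τ(108) = 12; 108 ≥ 103.
So m = 108 is the smallest counterexample.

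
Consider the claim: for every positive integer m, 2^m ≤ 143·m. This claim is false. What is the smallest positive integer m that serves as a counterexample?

m = 11

A counterexample is any positive integer m such that 2^m > 143·m; we check each in order.
For m = 1, 2, 3, 4, 5, 6, 7, 8, 9, 10 the conclusion holds.
m = 11: 2^m = 2048 and 143·m = 1573, so 2048 > 1573.
So m = 11 is the smallest counterexample.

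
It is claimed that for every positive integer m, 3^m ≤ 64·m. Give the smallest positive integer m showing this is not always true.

For m = 1, 2, 3, 4, 5 the conclusion holds.
m = 6: 3^m = 729 and 64·m = 384, so 729 > 384.

m = 6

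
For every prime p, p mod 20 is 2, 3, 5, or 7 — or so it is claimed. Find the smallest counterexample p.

p = 11

A counterexample is any prime p such that the claim fails; we check each in order.
p = 2: 2 mod 20 = 2.
p = 3: 3 mod 20 = 3.
p = 5: 5 mod 20 = 5.
p = 7: 7 mod 20 = 7.
p = 11: 11 mod 20 = 11 — not in {2, 3, 5, 7}.
Thus p = 11 disproves the claim, and no smaller p works.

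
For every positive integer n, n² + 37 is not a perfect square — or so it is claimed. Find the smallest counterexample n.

n = 18

We need the least positive integer n for which n² + 37 is a perfect square.
For n = 1, 2, 3, 4, …, 15, 16, 17 the conclusion holds.
n = 18: 18² + 37 = 361 = 19², a perfect square.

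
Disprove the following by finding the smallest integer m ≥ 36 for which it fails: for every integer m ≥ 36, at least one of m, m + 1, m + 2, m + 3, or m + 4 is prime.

Check each integer m ≥ 36 in order until m, m + 1, m + 2, m + 3, m + 4 are all composite.
The first 12 eligible values, up to m = 47, all satisfy the conclusion.
m = 48: 48 = 2 × 24; 49 = 7 × 7; 50 = 2 × 25; 51 = 3 × 17; 52 = 2 × 26 — all composite.
Thus m = 48 disproves the claim, and no smaller m works.

m = 48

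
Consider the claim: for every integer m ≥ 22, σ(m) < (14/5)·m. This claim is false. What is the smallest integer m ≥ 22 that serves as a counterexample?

m = 60

We need the least integer m ≥ 22 for which the claim fails.
For m = 22, 23, 24, 25, …, 57, 58, 59 the conclusion holds.
m = 60: σ(60) = 168; 168 ≥ 168.
Hence m = 60 is a counterexample.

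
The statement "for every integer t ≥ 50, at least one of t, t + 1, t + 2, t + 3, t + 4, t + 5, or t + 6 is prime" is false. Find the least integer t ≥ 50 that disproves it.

Check each integer t ≥ 50 in order until t, t + 1, t + 2, t + 3, t + 4, t + 5, t + 6 are all composite.
The first 40 eligible values, up to t = 89, all satisfy the conclusion.
t = 90: 90 = 2 × 45; 91 = 7 × 13; 92 = 2 × 46; 93 = 3 × 31; 94 = 2 × 47; 95 = 5 × 19; 96 = 2 × 48 — all composite.

t = 90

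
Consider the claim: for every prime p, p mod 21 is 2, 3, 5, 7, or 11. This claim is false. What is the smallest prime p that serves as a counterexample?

A counterexample is any prime p such that the claim fails; we check each in order.
p = 2: 2 mod 21 = 2.
p = 3: 3 mod 21 = 3.
p = 5: 5 mod 21 = 5.
p = 7: 7 mod 21 = 7.
p = 11: 11 mod 21 = 11.
p = 13: 13 mod 21 = 13 — not in {2, 3, 5, 7, 11}.

p = 13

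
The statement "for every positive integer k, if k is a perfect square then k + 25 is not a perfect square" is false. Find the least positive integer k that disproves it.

k = 144

Check each positive integer k in order until k is a perfect square but k + 25 is a perfect square.
The first 11 eligible values, up to k = 121, all satisfy the conclusion.
k = 144: 144 = 12² and 144 + 25 = 169 = 13².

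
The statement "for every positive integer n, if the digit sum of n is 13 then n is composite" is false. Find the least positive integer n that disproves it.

For n = 49, 58 the conclusion holds.
n = 67: digit sum 13; 67 is prime, not composite.
Thus n = 67 disproves the claim, and no smaller n works.

n = 67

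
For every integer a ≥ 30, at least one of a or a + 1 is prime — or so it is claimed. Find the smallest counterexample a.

a = 32

We need the least integer a ≥ 30 for which a, a + 1 are both composite.
For a = 30, 31 the conclusion holds.
a = 32: 32 = 2 × 16; 33 = 3 × 11 — both composite.
Thus a = 32 disproves the claim, and no smaller a works.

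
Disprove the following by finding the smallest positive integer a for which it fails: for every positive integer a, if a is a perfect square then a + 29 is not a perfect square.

a = 196

We need the least positive integer a for which a is a perfect square but a + 29 is a perfect square.
For a = 1, 4, 9, 16, …, 121, 144, 169 the conclusion holds.
a = 196: 196 = 14² and 196 + 29 = 225 = 15².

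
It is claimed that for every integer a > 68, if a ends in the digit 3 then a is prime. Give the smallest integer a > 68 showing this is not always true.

a = 93

We need the least integer a > 68 for which a ends in the digit 3 but a is not prime.
a = 73: 73 ends in 3 and is prime.
a = 83: 83 ends in 3 and is prime.
a = 93: 93 ends in 3; 93 = 3 × 31, composite.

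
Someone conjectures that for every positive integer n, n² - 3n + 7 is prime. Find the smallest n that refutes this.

n = 6

Check each positive integer n in order until n² - 3n + 7 is not prime.
For n = 1, 2, 3, 4, 5 the conclusion holds.
n = 6: n² - 3n + 7 = 25 = 5 × 5, composite.
Thus n = 6 disproves the claim, and no smaller n works.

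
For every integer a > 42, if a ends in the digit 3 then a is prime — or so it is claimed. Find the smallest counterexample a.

For a = 43, 53 the conclusion holds.
a = 63: 63 ends in 3; 63 = 3 × 21, composite.

a = 63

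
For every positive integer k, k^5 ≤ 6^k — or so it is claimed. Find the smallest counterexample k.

Check each positive integer k in order until k^5 > 6^k.
k = 1: k^5 = 1 and 6^k = 6, so 1 ≤ 6.
k = 2: k^5 = 32 and 6^k = 36, so 32 ≤ 36.
k = 3: k^5 = 243 and 6^k = 216, so 243 > 216.
Hence k = 3 is a counterexample.

k = 3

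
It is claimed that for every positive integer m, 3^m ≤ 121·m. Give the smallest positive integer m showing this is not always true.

m = 6

Check each positive integer m in order until 3^m > 121·m.
The first 5 eligible values, up to m = 5, all satisfy the conclusion.
m = 6: 3^m = 729 and 121·m = 726, so 729 > 726.
So m = 6 is the smallest counterexample.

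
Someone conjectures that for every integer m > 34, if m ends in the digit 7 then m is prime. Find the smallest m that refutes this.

m = 57

Check each integer m > 34 in order until m ends in the digit 7 but m is not prime.
For m = 37, 47 the conclusion holds.
m = 57: 57 ends in 7; 57 = 3 × 19, composite.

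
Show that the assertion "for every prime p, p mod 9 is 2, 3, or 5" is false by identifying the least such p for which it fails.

A counterexample is any prime p such that the claim fails; we check each in order.
For p = 2, 3, 5 the conclusion holds.
p = 7: 7 mod 9 = 7 — not in {2, 3, 5}.

p = 7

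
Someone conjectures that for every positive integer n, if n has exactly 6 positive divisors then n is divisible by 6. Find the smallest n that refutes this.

n = 12: τ(12) = 6; 12 mod 6 = 0.
n = 18: τ(18) = 6; 18 mod 6 = 0.
n = 20: τ(20) = 6; 20 mod 6 = 2.

n = 20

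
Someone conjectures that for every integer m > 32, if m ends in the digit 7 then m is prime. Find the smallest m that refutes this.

m = 57

Check each integer m > 32 in order until m ends in the digit 7 but m is not prime.
For m = 37, 47 the conclusion holds.
m = 57: 57 ends in 7; 57 = 3 × 19, composite.
So m = 57 is the smallest counterexample.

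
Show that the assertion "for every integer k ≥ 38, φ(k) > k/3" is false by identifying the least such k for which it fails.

k = 42

The first 4 eligible values, up to k = 41, all satisfy the conclusion.
k = 42: φ(42) = 12 and 42/3 = 14, so φ(42) ≤ 42/3.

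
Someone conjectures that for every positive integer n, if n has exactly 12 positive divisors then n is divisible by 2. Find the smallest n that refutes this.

For n = 60, 72, 84, 90, …, 294, 306, 308 the conclusion holds.
n = 315: τ(315) = 12; 315 mod 2 = 1.
Hence n = 315 is a counterexample.

n = 315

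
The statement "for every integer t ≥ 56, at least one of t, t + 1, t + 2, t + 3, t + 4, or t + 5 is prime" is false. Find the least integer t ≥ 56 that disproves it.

t = 90

For t = 56, 57, 58, 59, …, 87, 88, 89 the conclusion holds.
t = 90: 90 = 2 × 45; 91 = 7 × 13; 92 = 2 × 46; 93 = 3 × 31; 94 = 2 × 47; 95 = 5 × 19 — all composite.
Hence t = 90 is a counterexample.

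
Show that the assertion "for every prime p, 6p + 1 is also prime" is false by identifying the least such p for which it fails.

p = 19

A counterexample is any prime p such that 6p + 1 is not prime; we check each in order.
For p = 2, 3, 5, 7, 11, 13, 17 the conclusion holds.
p = 19: 6p + 1 = 115 = 5 × 23, not prime.
Thus p = 19 disproves the claim, and no smaller p works.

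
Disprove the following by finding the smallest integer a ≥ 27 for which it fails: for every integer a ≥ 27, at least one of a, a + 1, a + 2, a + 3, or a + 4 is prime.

Check each integer a ≥ 27 in order until a, a + 1, a + 2, a + 3, a + 4 are all composite.
For a = 27, 28, 29, 30, 31 the conclusion holds.
a = 32: 32 = 2 × 16; 33 = 3 × 11; 34 = 2 × 17; 35 = 5 × 7; 36 = 2 × 18 — all composite.
Hence a = 32 is a counterexample.

a = 32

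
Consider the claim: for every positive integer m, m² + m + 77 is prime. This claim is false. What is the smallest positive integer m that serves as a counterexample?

m = 6

Check each positive integer m in order until m² + m + 77 is not prime.
The first 5 eligible values, up to m = 5, all satisfy the conclusion.
m = 6: m² + m + 77 = 119 = 7 × 17, composite.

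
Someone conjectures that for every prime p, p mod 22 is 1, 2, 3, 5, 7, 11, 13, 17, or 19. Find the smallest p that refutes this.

p = 31

Check each prime p in order until the claim fails.
For p = 2, 3, 5, 7, 11, 13, 17, 19, 23, 29 the conclusion holds.
p = 31: 31 mod 22 = 9 — not in {1, 2, 3, 5, 7, 11, 13, 17, 19}.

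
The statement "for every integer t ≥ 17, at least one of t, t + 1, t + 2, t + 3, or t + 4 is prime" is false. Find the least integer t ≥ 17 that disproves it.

Check each integer t ≥ 17 in order until t, t + 1, t + 2, t + 3, t + 4 are all composite.
The first 7 eligible values, up to t = 23, all satisfy the conclusion.
t = 24: 24 = 2 × 12; 25 = 5 × 5; 26 = 2 × 13; 27 = 3 × 9; 28 = 2 × 14 — all composite.

t = 24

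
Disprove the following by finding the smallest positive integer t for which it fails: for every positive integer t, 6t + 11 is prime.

t = 4

A counterexample is any positive integer t such that 6t + 11 is not prime; we check each in order.
t = 1: 6t + 11 = 17, prime.
t = 2: 6t + 11 = 23, prime.
t = 3: 6t + 11 = 29, prime.
t = 4: 6t + 11 = 35 = 5 × 7, composite.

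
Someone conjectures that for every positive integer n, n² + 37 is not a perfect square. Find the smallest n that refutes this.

A counterexample is any positive integer n such that n² + 37 is a perfect square; we check each in order.
The first 17 eligible values, up to n = 17, all satisfy the conclusion.
n = 18: 18² + 37 = 361 = 19², a perfect square.
Thus n = 18 disproves the claim, and no smaller n works.

n = 18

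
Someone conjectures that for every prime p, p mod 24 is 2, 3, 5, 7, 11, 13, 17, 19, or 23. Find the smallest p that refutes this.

We need the least prime p for which the claim fails.
For p = 2, 3, 5, 7, …, 61, 67, 71 the conclusion holds.
p = 73: 73 mod 24 = 1 — not in {2, 3, 5, 7, 11, 13, 17, 19, 23}.

p = 73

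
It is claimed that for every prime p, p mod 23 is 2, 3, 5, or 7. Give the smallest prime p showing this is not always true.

p = 11

The first 4 eligible values, up to p = 7, all satisfy the conclusion.
p = 11: 11 mod 23 = 11 — not in {2, 3, 5, 7}.
Thus p = 11 disproves the claim, and no smaller p works.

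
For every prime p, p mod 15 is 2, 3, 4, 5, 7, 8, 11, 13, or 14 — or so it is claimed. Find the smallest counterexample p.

The first 10 eligible values, up to p = 29, all satisfy the conclusion.
p = 31: 31 mod 15 = 1 — not in {2, 3, 4, 5, 7, 8, 11, 13, 14}.
So p = 31 is the smallest counterexample.

p = 31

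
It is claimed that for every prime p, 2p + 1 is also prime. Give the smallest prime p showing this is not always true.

p = 7

We need the least prime p for which 2p + 1 is not prime.
p = 2: 2p + 1 = 5, prime.
p = 3: 2p + 1 = 7, prime.
p = 5: 2p + 1 = 11, prime.
p = 7: 2p + 1 = 15 = 3 × 5, not prime.
Hence p = 7 is a counterexample.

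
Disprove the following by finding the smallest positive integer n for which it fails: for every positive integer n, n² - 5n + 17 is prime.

n = 13

Check each positive integer n in order until n² - 5n + 17 is not prime.
The first 12 eligible values, up to n = 12, all satisfy the conclusion.
n = 13: n² - 5n + 17 = 121 = 11 × 11, composite.
So n = 13 is the smallest counterexample.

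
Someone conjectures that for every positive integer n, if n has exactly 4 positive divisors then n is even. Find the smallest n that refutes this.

n = 15

A counterexample is any positive integer n such that n has exactly 4 positive divisors but n is odd; we check each in order.
The first 4 eligible values, up to n = 14, all satisfy the conclusion.
n = 15: divisors of 15: 1, 3, 5, 15; 15 is odd.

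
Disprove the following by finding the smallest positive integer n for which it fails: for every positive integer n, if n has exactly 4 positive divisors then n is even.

We need the least positive integer n for which n has exactly 4 positive divisors but n is odd.
The first 4 eligible values, up to n = 14, all satisfy the conclusion.
n = 15: divisors of 15: 1, 3, 5, 15; 15 is odd.
Thus n = 15 disproves the claim, and no smaller n works.

n = 15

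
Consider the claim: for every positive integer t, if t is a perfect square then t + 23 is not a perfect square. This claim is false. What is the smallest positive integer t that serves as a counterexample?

t = 121

For t = 1, 4, 9, 16, 25, 36, 49, 64, 81, 100 the conclusion holds.
t = 121: 121 = 11² and 121 + 23 = 144 = 12².
Hence t = 121 is a counterexample.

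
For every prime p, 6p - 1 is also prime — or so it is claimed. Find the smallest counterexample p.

Check each prime p in order until 6p - 1 is not prime.
For p = 2, 3, 5, 7 the conclusion holds.
p = 11: 6p - 1 = 65 = 5 × 13, not prime.
So p = 11 is the smallest counterexample.

p = 11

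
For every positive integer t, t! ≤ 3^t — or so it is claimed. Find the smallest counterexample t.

We need the least positive integer t for which t! > 3^t.
The first 6 eligible values, up to t = 6, all satisfy the conclusion.
t = 7: t! = 5040 and 3^t = 2187, so 5040 > 2187.
Hence t = 7 is a counterexample.

t = 7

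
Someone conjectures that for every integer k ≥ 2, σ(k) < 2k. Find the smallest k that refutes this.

We need the least integer k ≥ 2 for which the claim fails.
The first 4 eligible values, up to k = 5, all satisfy the conclusion.
k = 6: σ(6) = 12; 12 ≥ 12.
Thus k = 6 disproves the claim, and no smaller k works.

k = 6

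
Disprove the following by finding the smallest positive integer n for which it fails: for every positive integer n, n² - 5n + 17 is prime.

Check each positive integer n in order until n² - 5n + 17 is not prime.
For n = 1, 2, 3, 4, …, 10, 11, 12 the conclusion holds.
n = 13: n² - 5n + 17 = 121 = 11 × 11, composite.
So n = 13 is the smallest counterexample.

n = 13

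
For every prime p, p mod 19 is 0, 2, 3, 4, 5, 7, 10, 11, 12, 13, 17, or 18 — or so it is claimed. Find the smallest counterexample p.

Check each prime p in order until the claim fails.
For p = 2, 3, 5, 7, …, 37, 41, 43 the conclusion holds.
p = 47: 47 mod 19 = 9 — not in {0, 2, 3, 4, 5, 7, 10, 11, 12, 13, 17, 18}.
So p = 47 is the smallest counterexample.

p = 47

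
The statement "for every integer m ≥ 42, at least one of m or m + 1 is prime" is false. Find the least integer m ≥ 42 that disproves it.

m = 42: 43 is prime.
m = 43: 43 is prime.
m = 44: 44 = 2 × 22; 45 = 3 × 15 — both composite.

m = 44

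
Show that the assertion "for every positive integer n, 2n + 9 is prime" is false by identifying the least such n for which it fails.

n = 3

A counterexample is any positive integer n such that 2n + 9 is not prime; we check each in order.
For n = 1, 2 the conclusion holds.
n = 3: 2n + 9 = 15 = 3 × 5, composite.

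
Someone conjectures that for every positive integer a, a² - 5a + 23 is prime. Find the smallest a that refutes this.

The first 18 eligible values, up to a = 18, all satisfy the conclusion.
a = 19: a² - 5a + 23 = 289 = 17 × 17, composite.
Hence a = 19 is a counterexample.

a = 19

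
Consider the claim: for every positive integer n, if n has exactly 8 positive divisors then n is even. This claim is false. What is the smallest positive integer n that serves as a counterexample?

We need the least positive integer n for which n has exactly 8 positive divisors but n is odd.
The first 12 eligible values, up to n = 104, all satisfy the conclusion.
n = 105: divisors of 105: 1, 3, 5, 7, 15, 21, 35, 105; 105 is odd.
So n = 105 is the smallest counterexample.

n = 105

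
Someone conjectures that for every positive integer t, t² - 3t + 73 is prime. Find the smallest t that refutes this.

t = 4

We need the least positive integer t for which t² - 3t + 73 is not prime.
For t = 1, 2, 3 the conclusion holds.
t = 4: t² - 3t + 73 = 77 = 7 × 11, composite.
Hence t = 4 is a counterexample.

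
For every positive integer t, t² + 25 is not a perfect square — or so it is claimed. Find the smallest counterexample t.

For t = 1, 2, 3, 4, …, 9, 10, 11 the conclusion holds.
t = 12: 12² + 25 = 169 = 13², a perfect square.

t = 12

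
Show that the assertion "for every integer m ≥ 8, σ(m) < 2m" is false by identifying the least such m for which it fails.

m = 12

A counterexample is any integer m ≥ 8 such that the claim fails; we check each in order.
m = 8: σ(8) = 15; 15 < 16.
m = 9: σ(9) = 13; 13 < 18.
m = 10: σ(10) = 18; 18 < 20.
m = 11: σ(11) = 12; 12 < 22.
m = 12: σ(12) = 28; 28 ≥ 24.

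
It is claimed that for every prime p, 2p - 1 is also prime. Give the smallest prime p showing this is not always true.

We need the least prime p for which 2p - 1 is not prime.
p = 2: 2p - 1 = 3, prime.
p = 3: 2p - 1 = 5, prime.
p = 5: 2p - 1 = 9 = 3 × 3, not prime.
Hence p = 5 is a counterexample.

p = 5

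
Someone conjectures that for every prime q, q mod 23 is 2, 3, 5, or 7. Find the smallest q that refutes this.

q = 11

Check each prime q in order until the claim fails.
The first 4 eligible values, up to q = 7, all satisfy the conclusion.
q = 11: 11 mod 23 = 11 — not in {2, 3, 5, 7}.
So q = 11 is the smallest counterexample.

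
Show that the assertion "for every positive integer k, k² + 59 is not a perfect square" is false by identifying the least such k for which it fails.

For k = 1, 2, 3, 4, …, 26, 27, 28 the conclusion holds.
k = 29: 29² + 59 = 900 = 30², a perfect square.
Thus k = 29 disproves the claim, and no smaller k works.

k = 29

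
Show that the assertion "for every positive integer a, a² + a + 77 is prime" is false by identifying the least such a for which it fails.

a = 1: a² + a + 77 = 79, prime.
a = 2: a² + a + 77 = 83, prime.
a = 3: a² + a + 77 = 89, prime.
a = 4: a² + a + 77 = 97, prime.
a = 5: a² + a + 77 = 107, prime.
a = 6: a² + a + 77 = 119 = 7 × 17, composite.

a = 6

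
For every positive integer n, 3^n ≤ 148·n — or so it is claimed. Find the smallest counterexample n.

n = 7

Check each positive integer n in order until 3^n > 148·n.
n = 1: 3^n = 3 and 148·n = 148, so 3 ≤ 148.
n = 2: 3^n = 9 and 148·n = 296, so 9 ≤ 296.
n = 3: 3^n = 27 and 148·n = 444, so 27 ≤ 444.
n = 4: 3^n = 81 and 148·n = 592, so 81 ≤ 592.
n = 5: 3^n = 243 and 148·n = 740, so 243 ≤ 740.
n = 6: 3^n = 729 and 148·n = 888, so 729 ≤ 888.
n = 7: 3^n = 2187 and 148·n = 1036, so 2187 > 1036.
Thus n = 7 disproves the claim, and no smaller n works.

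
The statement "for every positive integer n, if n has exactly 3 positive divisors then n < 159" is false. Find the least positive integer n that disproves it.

The first 5 eligible values, up to n = 121, all satisfy the conclusion.
n = 169: τ(169) = 3; 169 ≥ 159.
Thus n = 169 disproves the claim, and no smaller n works.

n = 169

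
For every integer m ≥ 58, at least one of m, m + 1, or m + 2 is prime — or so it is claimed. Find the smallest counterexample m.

Check each integer m ≥ 58 in order until m, m + 1, m + 2 are all composite.
m = 58: 59 is prime.
m = 59: 59 is prime.
m = 60: 61 is prime.
m = 61: 61 is prime.
m = 62: 62 = 2 × 31; 63 = 3 × 21; 64 = 2 × 32 — all composite.
Thus m = 62 disproves the claim, and no smaller m works.

m = 62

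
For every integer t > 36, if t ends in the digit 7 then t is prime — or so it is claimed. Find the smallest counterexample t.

t = 57

For t = 37, 47 the conclusion holds.
t = 57: 57 ends in 7; 57 = 3 × 19, composite.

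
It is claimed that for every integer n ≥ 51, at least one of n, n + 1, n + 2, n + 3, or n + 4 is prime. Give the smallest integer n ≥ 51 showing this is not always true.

n = 54

Check each integer n ≥ 51 in order until n, n + 1, n + 2, n + 3, n + 4 are all composite.
n = 51: 53 is prime.
n = 52: 53 is prime.
n = 53: 53 is prime.
n = 54: 54 = 2 × 27; 55 = 5 × 11; 56 = 2 × 28; 57 = 3 × 19; 58 = 2 × 29 — all composite.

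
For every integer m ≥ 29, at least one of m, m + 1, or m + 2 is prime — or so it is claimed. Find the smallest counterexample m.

We need the least integer m ≥ 29 for which m, m + 1, m + 2 are all composite.
For m = 29, 30, 31 the conclusion holds.
m = 32: 32 = 2 × 16; 33 = 3 × 11; 34 = 2 × 17 — all composite.
So m = 32 is the smallest counterexample.

m = 32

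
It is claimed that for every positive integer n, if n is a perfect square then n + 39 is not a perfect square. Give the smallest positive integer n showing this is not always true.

A counterexample is any positive integer n such that n is a perfect square but n + 39 is a perfect square; we check each in order.
n = 1: 1 + 39 = 40, not a perfect square.
n = 4: 4 + 39 = 43, not a perfect square.
n = 9: 9 + 39 = 48, not a perfect square.
n = 16: 16 + 39 = 55, not a perfect square.
n = 25: 25 = 5² and 25 + 39 = 64 = 8².

n = 25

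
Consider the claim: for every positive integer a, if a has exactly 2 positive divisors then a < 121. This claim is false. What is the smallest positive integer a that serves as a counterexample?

A counterexample is any positive integer a such that a has exactly 2 positive divisors but the claim fails; we check each in order.
For a = 2, 3, 5, 7, …, 107, 109, 113 the conclusion holds.
a = 127: τ(127) = 2; 127 ≥ 121.

a = 127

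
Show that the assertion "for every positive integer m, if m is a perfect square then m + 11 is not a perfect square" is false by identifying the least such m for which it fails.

A counterexample is any positive integer m such that m is a perfect square but m + 11 is a perfect square; we check each in order.
For m = 1, 4, 9, 16 the conclusion holds.
m = 25: 25 = 5² and 25 + 11 = 36 = 6².
Hence m = 25 is a counterexample.

m = 25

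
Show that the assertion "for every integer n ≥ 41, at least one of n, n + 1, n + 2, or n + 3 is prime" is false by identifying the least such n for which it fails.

A counterexample is any integer n ≥ 41 such that n, n + 1, n + 2, n + 3 are all composite; we check each in order.
n = 41: 41 is prime.
n = 42: 43 is prime.
n = 43: 43 is prime.
n = 44: 47 is prime.
n = 45: 47 is prime.
n = 46: 47 is prime.
n = 47: 47 is prime.
n = 48: 48 = 2 × 24; 49 = 7 × 7; 50 = 2 × 25; 51 = 3 × 17 — all composite.
Thus n = 48 disproves the claim, and no smaller n works.

n = 48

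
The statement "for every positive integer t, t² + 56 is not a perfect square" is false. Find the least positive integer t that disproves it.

A counterexample is any positive integer t such that t² + 56 is a perfect square; we check each in order.
t = 1: 1² + 56 = 57, not a perfect square.
t = 2: 2² + 56 = 60, not a perfect square.
t = 3: 3² + 56 = 65, not a perfect square.
t = 4: 4² + 56 = 72, not a perfect square.
t = 5: 5² + 56 = 81 = 9², a perfect square.
Hence t = 5 is a counterexample.

t = 5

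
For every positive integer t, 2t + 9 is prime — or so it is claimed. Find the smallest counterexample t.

t = 3

A counterexample is any positive integer t such that 2t + 9 is not prime; we check each in order.
For t = 1, 2 the conclusion holds.
t = 3: 2t + 9 = 15 = 3 × 5, composite.
Hence t = 3 is a counterexample.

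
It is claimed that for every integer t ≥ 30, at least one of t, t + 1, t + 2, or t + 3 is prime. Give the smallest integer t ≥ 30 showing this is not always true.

We need the least integer t ≥ 30 for which t, t + 1, t + 2, t + 3 are all composite.
t = 30: 31 is prime.
t = 31: 31 is prime.
t = 32: 32 = 2 × 16; 33 = 3 × 11; 34 = 2 × 17; 35 = 5 × 7 — all composite.

t = 32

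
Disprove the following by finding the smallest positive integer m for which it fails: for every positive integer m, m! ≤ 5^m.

A counterexample is any positive integer m such that m! > 5^m; we check each in order.
The first 11 eligible values, up to m = 11, all satisfy the conclusion.
m = 12: m! = 479001600 and 5^m = 244140625, so 479001600 > 244140625.

m = 12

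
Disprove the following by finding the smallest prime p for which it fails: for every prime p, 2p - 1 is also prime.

For p = 2, 3 the conclusion holds.
p = 5: 2p - 1 = 9 = 3 × 3, not prime.
Thus p = 5 disproves the claim, and no smaller p works.

p = 5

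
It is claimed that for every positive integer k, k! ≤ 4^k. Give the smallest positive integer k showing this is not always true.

A counterexample is any positive integer k such that k! > 4^k; we check each in order.
For k = 1, 2, 3, 4, 5, 6, 7, 8 the conclusion holds.
k = 9: k! = 362880 and 4^k = 262144, so 362880 > 262144.

k = 9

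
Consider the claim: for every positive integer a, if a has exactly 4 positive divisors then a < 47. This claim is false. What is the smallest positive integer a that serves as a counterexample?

a = 51

A counterexample is any positive integer a such that a has exactly 4 positive divisors but the claim fails; we check each in order.
For a = 6, 8, 10, 14, …, 38, 39, 46 the conclusion holds.
a = 51: τ(51) = 4; 51 ≥ 47.
Hence a = 51 is a counterexample.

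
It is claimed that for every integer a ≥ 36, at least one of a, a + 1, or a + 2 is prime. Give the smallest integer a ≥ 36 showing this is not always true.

Check each integer a ≥ 36 in order until a, a + 1, a + 2 are all composite.
For a = 36, 37 the conclusion holds.
a = 38: 38 = 2 × 19; 39 = 3 × 13; 40 = 2 × 20 — all composite.

a = 38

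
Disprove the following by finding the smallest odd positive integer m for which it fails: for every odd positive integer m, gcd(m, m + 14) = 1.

m = 7

m = 1: gcd(1, 15) = 1.
m = 3: gcd(3, 17) = 1.
m = 5: gcd(5, 19) = 1.
m = 7: gcd(7, 21) = 7.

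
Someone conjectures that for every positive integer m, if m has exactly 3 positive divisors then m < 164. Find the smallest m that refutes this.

m = 169

m = 4: τ(4) = 3; 4 < 164.
m = 9: τ(9) = 3; 9 < 164.
m = 25: τ(25) = 3; 25 < 164.
m = 49: τ(49) = 3; 49 < 164.
m = 121: τ(121) = 3; 121 < 164.
m = 169: τ(169) = 3; 169 ≥ 164.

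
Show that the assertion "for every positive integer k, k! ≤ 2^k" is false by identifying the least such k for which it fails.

Check each positive integer k in order until k! > 2^k.
k = 1: k! = 1 and 2^k = 2, so 1 ≤ 2.
k = 2: k! = 2 and 2^k = 4, so 2 ≤ 4.
k = 3: k! = 6 and 2^k = 8, so 6 ≤ 8.
k = 4: k! = 24 and 2^k = 16, so 24 > 16.
Thus k = 4 disproves the claim, and no smaller k works.

k = 4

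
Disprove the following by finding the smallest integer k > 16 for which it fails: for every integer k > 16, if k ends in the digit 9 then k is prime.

k = 39

Check each integer k > 16 in order until k ends in the digit 9 but k is not prime.
For k = 19, 29 the conclusion holds.
k = 39: 39 ends in 9; 39 = 3 × 13, composite.
So k = 39 is the smallest counterexample.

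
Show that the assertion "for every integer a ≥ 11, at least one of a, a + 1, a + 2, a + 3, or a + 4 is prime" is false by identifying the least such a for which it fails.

The first 13 eligible values, up to a = 23, all satisfy the conclusion.
a = 24: 24 = 2 × 12; 25 = 5 × 5; 26 = 2 × 13; 27 = 3 × 9; 28 = 2 × 14 — all composite.
So a = 24 is the smallest counterexample.

a = 24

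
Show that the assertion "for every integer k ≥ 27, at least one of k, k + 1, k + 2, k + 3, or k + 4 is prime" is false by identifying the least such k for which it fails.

We need the least integer k ≥ 27 for which k, k + 1, k + 2, k + 3, k + 4 are all composite.
For k = 27, 28, 29, 30, 31 the conclusion holds.
k = 32: 32 = 2 × 16; 33 = 3 × 11; 34 = 2 × 17; 35 = 5 × 7; 36 = 2 × 18 — all composite.
Hence k = 32 is a counterexample.

k = 32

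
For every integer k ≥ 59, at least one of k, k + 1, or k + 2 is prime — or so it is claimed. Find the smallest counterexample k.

For k = 59, 60, 61 the conclusion holds.
k = 62: 62 = 2 × 31; 63 = 3 × 21; 64 = 2 × 32 — all composite.

k = 62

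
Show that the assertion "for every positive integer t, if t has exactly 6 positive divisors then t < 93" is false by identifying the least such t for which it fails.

We need the least positive integer t for which t has exactly 6 positive divisors but the claim fails.
For t = 12, 18, 20, 28, …, 75, 76, 92 the conclusion holds.
t = 98: τ(98) = 6; 98 ≥ 93.
Hence t = 98 is a counterexample.

t = 98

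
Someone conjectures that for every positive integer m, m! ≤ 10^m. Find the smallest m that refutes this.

m = 25

We need the least positive integer m for which m! > 10^m.
For m = 1, 2, 3, 4, …, 22, 23, 24 the conclusion holds.
m = 25: m! = 15511210043330985984000000 and 10^m = 10000000000000000000000000, so 15511210043330985984000000 > 10000000000000000000000000.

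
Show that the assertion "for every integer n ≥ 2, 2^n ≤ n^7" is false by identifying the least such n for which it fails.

We need the least integer n ≥ 2 for which 2^n > n^7.
The first 35 eligible values, up to n = 36, all satisfy the conclusion.
n = 37: 2^n = 137438953472 and n^7 = 94931877133, so 137438953472 > 94931877133.
Thus n = 37 disproves the claim, and no smaller n works.

n = 37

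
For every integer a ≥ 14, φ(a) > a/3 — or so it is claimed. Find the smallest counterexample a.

a = 18

A counterexample is any integer a ≥ 14 such that the claim fails; we check each in order.
a = 14: φ(14) = 6 and 14/3 = 14/3, so φ(14) > 14/3.
a = 15: φ(15) = 8 and 15/3 = 5, so φ(15) > 15/3.
a = 16: φ(16) = 8 and 16/3 = 16/3, so φ(16) > 16/3.
a = 17: φ(17) = 16 and 17/3 = 17/3, so φ(17) > 17/3.
a = 18: φ(18) = 6 and 18/3 = 6, so φ(18) ≤ 18/3.
Hence a = 18 is a counterexample.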